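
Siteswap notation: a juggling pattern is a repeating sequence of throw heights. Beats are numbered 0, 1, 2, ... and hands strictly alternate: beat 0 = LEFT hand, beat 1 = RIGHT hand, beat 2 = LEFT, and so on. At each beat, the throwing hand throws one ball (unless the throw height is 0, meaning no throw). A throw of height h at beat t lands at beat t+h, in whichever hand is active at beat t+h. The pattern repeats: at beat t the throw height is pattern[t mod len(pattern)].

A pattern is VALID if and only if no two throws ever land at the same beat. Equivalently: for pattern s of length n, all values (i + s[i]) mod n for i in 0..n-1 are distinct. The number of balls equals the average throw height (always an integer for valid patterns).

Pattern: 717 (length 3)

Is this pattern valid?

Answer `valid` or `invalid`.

i=0: (i + s[i]) mod n = (0 + 7) mod 3 = 1
i=1: (i + s[i]) mod n = (1 + 1) mod 3 = 2
i=2: (i + s[i]) mod n = (2 + 7) mod 3 = 0
Residues: [1, 2, 0], distinct: True

Answer: valid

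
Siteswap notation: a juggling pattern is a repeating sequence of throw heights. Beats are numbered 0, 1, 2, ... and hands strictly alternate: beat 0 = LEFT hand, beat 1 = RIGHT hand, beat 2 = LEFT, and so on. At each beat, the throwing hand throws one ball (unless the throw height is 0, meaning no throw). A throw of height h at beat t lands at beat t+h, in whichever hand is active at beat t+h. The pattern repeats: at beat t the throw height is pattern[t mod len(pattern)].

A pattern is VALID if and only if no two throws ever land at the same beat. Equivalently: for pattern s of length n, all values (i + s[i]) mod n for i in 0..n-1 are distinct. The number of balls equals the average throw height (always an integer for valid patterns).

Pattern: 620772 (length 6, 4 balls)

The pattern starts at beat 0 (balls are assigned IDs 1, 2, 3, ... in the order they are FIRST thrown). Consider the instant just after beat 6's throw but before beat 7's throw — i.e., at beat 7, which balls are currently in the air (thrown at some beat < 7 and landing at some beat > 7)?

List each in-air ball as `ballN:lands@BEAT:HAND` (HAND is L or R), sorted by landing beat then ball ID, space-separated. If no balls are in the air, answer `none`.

Answer: ball2:lands@10:L ball3:lands@11:R ball1:lands@12:L

Derivation:
Beat 0 (L): throw ball1 h=6 -> lands@6:L; in-air after throw: [b1@6:L]
Beat 1 (R): throw ball2 h=2 -> lands@3:R; in-air after throw: [b2@3:R b1@6:L]
Beat 3 (R): throw ball2 h=7 -> lands@10:L; in-air after throw: [b1@6:L b2@10:L]
Beat 4 (L): throw ball3 h=7 -> lands@11:R; in-air after throw: [b1@6:L b2@10:L b3@11:R]
Beat 5 (R): throw ball4 h=2 -> lands@7:R; in-air after throw: [b1@6:L b4@7:R b2@10:L b3@11:R]
Beat 6 (L): throw ball1 h=6 -> lands@12:L; in-air after throw: [b4@7:R b2@10:L b3@11:R b1@12:L]
Beat 7 (R): throw ball4 h=2 -> lands@9:R; in-air after throw: [b4@9:R b2@10:L b3@11:R b1@12:L]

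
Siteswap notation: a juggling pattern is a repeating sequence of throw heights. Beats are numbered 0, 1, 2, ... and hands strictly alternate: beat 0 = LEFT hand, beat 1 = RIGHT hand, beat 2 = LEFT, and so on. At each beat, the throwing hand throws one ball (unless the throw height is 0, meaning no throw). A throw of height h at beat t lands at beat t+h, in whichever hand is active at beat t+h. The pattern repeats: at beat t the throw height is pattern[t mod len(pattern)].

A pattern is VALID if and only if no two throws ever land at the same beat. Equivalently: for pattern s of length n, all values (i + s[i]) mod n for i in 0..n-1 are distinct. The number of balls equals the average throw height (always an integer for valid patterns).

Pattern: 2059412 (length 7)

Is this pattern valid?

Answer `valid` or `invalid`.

Answer: invalid

Derivation:
i=0: (i + s[i]) mod n = (0 + 2) mod 7 = 2
i=1: (i + s[i]) mod n = (1 + 0) mod 7 = 1
i=2: (i + s[i]) mod n = (2 + 5) mod 7 = 0
i=3: (i + s[i]) mod n = (3 + 9) mod 7 = 5
i=4: (i + s[i]) mod n = (4 + 4) mod 7 = 1
i=5: (i + s[i]) mod n = (5 + 1) mod 7 = 6
i=6: (i + s[i]) mod n = (6 + 2) mod 7 = 1
Residues: [2, 1, 0, 5, 1, 6, 1], distinct: False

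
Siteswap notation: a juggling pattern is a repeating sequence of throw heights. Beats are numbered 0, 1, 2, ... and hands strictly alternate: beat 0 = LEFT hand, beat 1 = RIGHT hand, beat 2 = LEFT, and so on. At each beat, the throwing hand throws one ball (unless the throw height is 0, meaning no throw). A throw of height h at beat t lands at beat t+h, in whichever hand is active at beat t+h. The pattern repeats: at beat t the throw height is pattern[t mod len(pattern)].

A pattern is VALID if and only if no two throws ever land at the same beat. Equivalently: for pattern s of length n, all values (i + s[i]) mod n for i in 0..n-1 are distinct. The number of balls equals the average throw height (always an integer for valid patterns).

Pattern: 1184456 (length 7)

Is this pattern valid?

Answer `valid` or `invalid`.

Answer: invalid

Derivation:
i=0: (i + s[i]) mod n = (0 + 1) mod 7 = 1
i=1: (i + s[i]) mod n = (1 + 1) mod 7 = 2
i=2: (i + s[i]) mod n = (2 + 8) mod 7 = 3
i=3: (i + s[i]) mod n = (3 + 4) mod 7 = 0
i=4: (i + s[i]) mod n = (4 + 4) mod 7 = 1
i=5: (i + s[i]) mod n = (5 + 5) mod 7 = 3
i=6: (i + s[i]) mod n = (6 + 6) mod 7 = 5
Residues: [1, 2, 3, 0, 1, 3, 5], distinct: False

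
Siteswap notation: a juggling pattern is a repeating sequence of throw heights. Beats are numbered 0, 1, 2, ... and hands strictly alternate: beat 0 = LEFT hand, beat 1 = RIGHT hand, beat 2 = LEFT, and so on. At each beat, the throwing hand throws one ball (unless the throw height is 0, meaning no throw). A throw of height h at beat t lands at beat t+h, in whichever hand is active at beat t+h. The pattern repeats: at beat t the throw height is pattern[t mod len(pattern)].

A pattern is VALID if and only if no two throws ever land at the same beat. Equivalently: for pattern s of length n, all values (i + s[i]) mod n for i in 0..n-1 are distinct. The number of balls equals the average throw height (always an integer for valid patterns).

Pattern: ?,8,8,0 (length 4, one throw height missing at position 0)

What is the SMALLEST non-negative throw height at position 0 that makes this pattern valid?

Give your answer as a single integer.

Answer: 0

Derivation:
i=0: s[i]=? (unknown)
i=1: (1 + 8) mod 4 = 1
i=2: (2 + 8) mod 4 = 2
i=3: (3 + 0) mod 4 = 3
Known residues: [1, 2, 3]; need a permutation of 0..3, so missing residue r = 0
Need (0 + s) mod 4 = 0; smallest s = (0 - 0) mod 4 = 0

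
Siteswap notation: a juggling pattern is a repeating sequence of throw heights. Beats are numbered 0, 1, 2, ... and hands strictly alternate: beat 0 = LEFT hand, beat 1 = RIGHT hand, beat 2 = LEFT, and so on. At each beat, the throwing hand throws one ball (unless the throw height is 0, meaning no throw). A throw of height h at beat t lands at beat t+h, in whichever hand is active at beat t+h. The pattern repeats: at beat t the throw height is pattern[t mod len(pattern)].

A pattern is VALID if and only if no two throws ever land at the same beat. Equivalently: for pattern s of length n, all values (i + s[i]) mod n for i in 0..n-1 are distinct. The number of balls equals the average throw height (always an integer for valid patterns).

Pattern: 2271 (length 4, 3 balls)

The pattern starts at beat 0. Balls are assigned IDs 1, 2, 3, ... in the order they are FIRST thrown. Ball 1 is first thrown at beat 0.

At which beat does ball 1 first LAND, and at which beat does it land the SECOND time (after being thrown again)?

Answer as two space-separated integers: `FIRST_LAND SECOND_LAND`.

Answer: 2 9

Derivation:
Beat 0 (L): throw ball1 h=2 -> lands@2:L; in-air after throw: [b1@2:L]
Beat 1 (R): throw ball2 h=2 -> lands@3:R; in-air after throw: [b1@2:L b2@3:R]
Beat 2 (L): throw ball1 h=7 -> lands@9:R; in-air after throw: [b2@3:R b1@9:R]
Beat 3 (R): throw ball2 h=1 -> lands@4:L; in-air after throw: [b2@4:L b1@9:R]
Beat 4 (L): throw ball2 h=2 -> lands@6:L; in-air after throw: [b2@6:L b1@9:R]
Beat 5 (R): throw ball3 h=2 -> lands@7:R; in-air after throw: [b2@6:L b3@7:R b1@9:R]
Beat 6 (L): throw ball2 h=7 -> lands@13:R; in-air after throw: [b3@7:R b1@9:R b2@13:R]
Beat 7 (R): throw ball3 h=1 -> lands@8:L; in-air after throw: [b3@8:L b1@9:R b2@13:R]
Beat 8 (L): throw ball3 h=2 -> lands@10:L; in-air after throw: [b1@9:R b3@10:L b2@13:R]
Beat 9 (R): throw ball1 h=2 -> lands@11:R; in-air after throw: [b3@10:L b1@11:R b2@13:R]
Ball 1: thrown@0 h=2 -> first land @2; rethrown@2 h=7 -> second land @9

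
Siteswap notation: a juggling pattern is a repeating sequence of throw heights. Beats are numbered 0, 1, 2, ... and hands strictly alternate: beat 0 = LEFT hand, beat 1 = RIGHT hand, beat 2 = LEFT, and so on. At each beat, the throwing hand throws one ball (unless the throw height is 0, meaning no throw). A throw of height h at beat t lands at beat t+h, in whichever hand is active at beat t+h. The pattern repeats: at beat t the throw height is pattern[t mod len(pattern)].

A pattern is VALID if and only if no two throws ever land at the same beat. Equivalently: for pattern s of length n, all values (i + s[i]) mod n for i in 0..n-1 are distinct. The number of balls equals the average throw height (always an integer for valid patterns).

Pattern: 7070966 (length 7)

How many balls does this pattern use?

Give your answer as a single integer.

Answer: 5

Derivation:
Pattern = [7, 0, 7, 0, 9, 6, 6], length n = 7
  position 0: throw height = 7, running sum = 7
  position 1: throw height = 0, running sum = 7
  position 2: throw height = 7, running sum = 14
  position 3: throw height = 0, running sum = 14
  position 4: throw height = 9, running sum = 23
  position 5: throw height = 6, running sum = 29
  position 6: throw height = 6, running sum = 35
Total sum = 35; balls = sum / n = 35 / 7 = 5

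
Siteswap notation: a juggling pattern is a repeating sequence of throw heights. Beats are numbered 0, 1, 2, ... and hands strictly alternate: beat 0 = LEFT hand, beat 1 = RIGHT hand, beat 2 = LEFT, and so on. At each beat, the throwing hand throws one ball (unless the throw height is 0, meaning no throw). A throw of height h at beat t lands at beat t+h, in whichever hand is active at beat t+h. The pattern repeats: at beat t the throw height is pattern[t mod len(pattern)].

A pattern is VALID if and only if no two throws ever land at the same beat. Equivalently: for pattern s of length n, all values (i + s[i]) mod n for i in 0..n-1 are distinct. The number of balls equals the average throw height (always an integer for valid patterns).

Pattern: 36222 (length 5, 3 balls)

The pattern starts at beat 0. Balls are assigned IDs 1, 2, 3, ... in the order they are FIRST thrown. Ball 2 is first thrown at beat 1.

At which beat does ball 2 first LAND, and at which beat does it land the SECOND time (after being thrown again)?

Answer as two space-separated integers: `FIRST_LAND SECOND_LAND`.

Answer: 7 9

Derivation:
Beat 0 (L): throw ball1 h=3 -> lands@3:R; in-air after throw: [b1@3:R]
Beat 1 (R): throw ball2 h=6 -> lands@7:R; in-air after throw: [b1@3:R b2@7:R]
Beat 2 (L): throw ball3 h=2 -> lands@4:L; in-air after throw: [b1@3:R b3@4:L b2@7:R]
Beat 3 (R): throw ball1 h=2 -> lands@5:R; in-air after throw: [b3@4:L b1@5:R b2@7:R]
Beat 4 (L): throw ball3 h=2 -> lands@6:L; in-air after throw: [b1@5:R b3@6:L b2@7:R]
Beat 5 (R): throw ball1 h=3 -> lands@8:L; in-air after throw: [b3@6:L b2@7:R b1@8:L]
Beat 6 (L): throw ball3 h=6 -> lands@12:L; in-air after throw: [b2@7:R b1@8:L b3@12:L]
Beat 7 (R): throw ball2 h=2 -> lands@9:R; in-air after throw: [b1@8:L b2@9:R b3@12:L]
Beat 8 (L): throw ball1 h=2 -> lands@10:L; in-air after throw: [b2@9:R b1@10:L b3@12:L]
Beat 9 (R): throw ball2 h=2 -> lands@11:R; in-air after throw: [b1@10:L b2@11:R b3@12:L]
Ball 2: thrown@1 h=6 -> first land @7; rethrown@7 h=2 -> second land @9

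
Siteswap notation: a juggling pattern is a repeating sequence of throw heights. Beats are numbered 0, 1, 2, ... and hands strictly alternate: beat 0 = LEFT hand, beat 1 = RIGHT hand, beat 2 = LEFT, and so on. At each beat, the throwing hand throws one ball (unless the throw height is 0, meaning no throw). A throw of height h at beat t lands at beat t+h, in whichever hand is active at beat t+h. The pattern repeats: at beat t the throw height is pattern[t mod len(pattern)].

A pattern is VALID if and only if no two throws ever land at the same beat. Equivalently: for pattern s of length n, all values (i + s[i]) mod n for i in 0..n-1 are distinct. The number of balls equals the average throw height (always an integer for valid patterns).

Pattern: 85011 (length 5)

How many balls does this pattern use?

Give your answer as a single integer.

Answer: 3

Derivation:
Pattern = [8, 5, 0, 1, 1], length n = 5
  position 0: throw height = 8, running sum = 8
  position 1: throw height = 5, running sum = 13
  position 2: throw height = 0, running sum = 13
  position 3: throw height = 1, running sum = 14
  position 4: throw height = 1, running sum = 15
Total sum = 15; balls = sum / n = 15 / 5 = 3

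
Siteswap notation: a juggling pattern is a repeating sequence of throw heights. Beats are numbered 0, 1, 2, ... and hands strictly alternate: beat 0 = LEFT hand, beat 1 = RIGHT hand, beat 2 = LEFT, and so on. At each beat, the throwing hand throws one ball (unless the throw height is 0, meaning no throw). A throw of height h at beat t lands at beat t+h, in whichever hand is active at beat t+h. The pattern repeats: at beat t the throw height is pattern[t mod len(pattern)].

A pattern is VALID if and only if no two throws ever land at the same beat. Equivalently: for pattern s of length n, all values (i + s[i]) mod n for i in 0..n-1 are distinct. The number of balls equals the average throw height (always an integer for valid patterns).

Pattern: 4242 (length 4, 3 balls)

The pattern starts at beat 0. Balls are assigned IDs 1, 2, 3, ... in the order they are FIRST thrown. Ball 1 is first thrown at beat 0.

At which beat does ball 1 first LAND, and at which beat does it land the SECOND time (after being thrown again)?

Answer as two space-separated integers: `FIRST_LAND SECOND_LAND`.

Beat 0 (L): throw ball1 h=4 -> lands@4:L; in-air after throw: [b1@4:L]
Beat 1 (R): throw ball2 h=2 -> lands@3:R; in-air after throw: [b2@3:R b1@4:L]
Beat 2 (L): throw ball3 h=4 -> lands@6:L; in-air after throw: [b2@3:R b1@4:L b3@6:L]
Beat 3 (R): throw ball2 h=2 -> lands@5:R; in-air after throw: [b1@4:L b2@5:R b3@6:L]
Beat 4 (L): throw ball1 h=4 -> lands@8:L; in-air after throw: [b2@5:R b3@6:L b1@8:L]
Beat 5 (R): throw ball2 h=2 -> lands@7:R; in-air after throw: [b3@6:L b2@7:R b1@8:L]
Beat 6 (L): throw ball3 h=4 -> lands@10:L; in-air after throw: [b2@7:R b1@8:L b3@10:L]
Beat 7 (R): throw ball2 h=2 -> lands@9:R; in-air after throw: [b1@8:L b2@9:R b3@10:L]
Beat 8 (L): throw ball1 h=4 -> lands@12:L; in-air after throw: [b2@9:R b3@10:L b1@12:L]
Ball 1: thrown@0 h=4 -> first land @4; rethrown@4 h=4 -> second land @8

Answer: 4 8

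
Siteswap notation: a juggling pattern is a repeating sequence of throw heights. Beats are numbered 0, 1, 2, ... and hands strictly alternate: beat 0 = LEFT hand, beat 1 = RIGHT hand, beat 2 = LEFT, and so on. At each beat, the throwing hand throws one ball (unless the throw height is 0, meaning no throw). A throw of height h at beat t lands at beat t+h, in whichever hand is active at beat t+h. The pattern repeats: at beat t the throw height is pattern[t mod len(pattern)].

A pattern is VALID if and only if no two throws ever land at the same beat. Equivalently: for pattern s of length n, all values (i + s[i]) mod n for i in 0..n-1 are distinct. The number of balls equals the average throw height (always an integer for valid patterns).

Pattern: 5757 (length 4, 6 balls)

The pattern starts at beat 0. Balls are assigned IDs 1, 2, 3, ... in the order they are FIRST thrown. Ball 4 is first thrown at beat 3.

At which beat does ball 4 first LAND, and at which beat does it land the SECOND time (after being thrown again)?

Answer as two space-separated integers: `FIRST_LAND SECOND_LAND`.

Answer: 10 15

Derivation:
Beat 0 (L): throw ball1 h=5 -> lands@5:R; in-air after throw: [b1@5:R]
Beat 1 (R): throw ball2 h=7 -> lands@8:L; in-air after throw: [b1@5:R b2@8:L]
Beat 2 (L): throw ball3 h=5 -> lands@7:R; in-air after throw: [b1@5:R b3@7:R b2@8:L]
Beat 3 (R): throw ball4 h=7 -> lands@10:L; in-air after throw: [b1@5:R b3@7:R b2@8:L b4@10:L]
Beat 4 (L): throw ball5 h=5 -> lands@9:R; in-air after throw: [b1@5:R b3@7:R b2@8:L b5@9:R b4@10:L]
Beat 5 (R): throw ball1 h=7 -> lands@12:L; in-air after throw: [b3@7:R b2@8:L b5@9:R b4@10:L b1@12:L]
Beat 6 (L): throw ball6 h=5 -> lands@11:R; in-air after throw: [b3@7:R b2@8:L b5@9:R b4@10:L b6@11:R b1@12:L]
Beat 7 (R): throw ball3 h=7 -> lands@14:L; in-air after throw: [b2@8:L b5@9:R b4@10:L b6@11:R b1@12:L b3@14:L]
Beat 8 (L): throw ball2 h=5 -> lands@13:R; in-air after throw: [b5@9:R b4@10:L b6@11:R b1@12:L b2@13:R b3@14:L]
Beat 9 (R): throw ball5 h=7 -> lands@16:L; in-air after throw: [b4@10:L b6@11:R b1@12:L b2@13:R b3@14:L b5@16:L]
Beat 10 (L): throw ball4 h=5 -> lands@15:R; in-air after throw: [b6@11:R b1@12:L b2@13:R b3@14:L b4@15:R b5@16:L]
Beat 11 (R): throw ball6 h=7 -> lands@18:L; in-air after throw: [b1@12:L b2@13:R b3@14:L b4@15:R b5@16:L b6@18:L]
Beat 12 (L): throw ball1 h=5 -> lands@17:R; in-air after throw: [b2@13:R b3@14:L b4@15:R b5@16:L b1@17:R b6@18:L]
Beat 13 (R): throw ball2 h=7 -> lands@20:L; in-air after throw: [b3@14:L b4@15:R b5@16:L b1@17:R b6@18:L b2@20:L]
Ball 4: thrown@3 h=7 -> first land @10; rethrown@10 h=5 -> second land @15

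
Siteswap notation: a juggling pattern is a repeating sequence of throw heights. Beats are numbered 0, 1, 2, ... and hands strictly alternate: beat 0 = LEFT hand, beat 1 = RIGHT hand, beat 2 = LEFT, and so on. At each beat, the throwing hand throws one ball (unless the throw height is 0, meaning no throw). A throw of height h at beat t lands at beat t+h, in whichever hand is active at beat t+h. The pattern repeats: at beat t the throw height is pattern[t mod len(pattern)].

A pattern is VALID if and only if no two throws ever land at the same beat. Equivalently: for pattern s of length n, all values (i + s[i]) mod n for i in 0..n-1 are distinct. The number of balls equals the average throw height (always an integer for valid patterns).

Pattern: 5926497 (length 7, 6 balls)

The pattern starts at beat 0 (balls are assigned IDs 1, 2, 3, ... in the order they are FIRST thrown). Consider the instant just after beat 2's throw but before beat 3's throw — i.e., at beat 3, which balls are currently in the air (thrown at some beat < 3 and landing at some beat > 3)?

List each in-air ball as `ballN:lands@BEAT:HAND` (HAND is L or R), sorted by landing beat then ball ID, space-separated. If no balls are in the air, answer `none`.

Beat 0 (L): throw ball1 h=5 -> lands@5:R; in-air after throw: [b1@5:R]
Beat 1 (R): throw ball2 h=9 -> lands@10:L; in-air after throw: [b1@5:R b2@10:L]
Beat 2 (L): throw ball3 h=2 -> lands@4:L; in-air after throw: [b3@4:L b1@5:R b2@10:L]
Beat 3 (R): throw ball4 h=6 -> lands@9:R; in-air after throw: [b3@4:L b1@5:R b4@9:R b2@10:L]

Answer: ball3:lands@4:L ball1:lands@5:R ball2:lands@10:L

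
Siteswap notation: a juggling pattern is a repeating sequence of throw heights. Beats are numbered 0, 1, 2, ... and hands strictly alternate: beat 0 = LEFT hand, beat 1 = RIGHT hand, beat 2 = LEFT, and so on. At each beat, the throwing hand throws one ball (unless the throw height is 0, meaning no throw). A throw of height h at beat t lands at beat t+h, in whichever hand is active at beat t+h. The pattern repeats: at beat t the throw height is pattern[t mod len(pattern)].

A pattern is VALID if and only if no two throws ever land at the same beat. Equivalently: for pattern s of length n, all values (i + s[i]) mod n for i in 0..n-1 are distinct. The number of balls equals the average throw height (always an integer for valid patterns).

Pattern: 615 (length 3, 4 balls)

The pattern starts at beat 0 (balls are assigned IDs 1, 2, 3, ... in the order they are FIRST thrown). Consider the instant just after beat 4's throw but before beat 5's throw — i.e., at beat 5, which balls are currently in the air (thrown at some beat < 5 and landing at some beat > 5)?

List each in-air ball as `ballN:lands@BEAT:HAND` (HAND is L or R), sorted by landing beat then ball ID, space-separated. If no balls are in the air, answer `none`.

Answer: ball1:lands@6:L ball2:lands@7:R ball3:lands@9:R

Derivation:
Beat 0 (L): throw ball1 h=6 -> lands@6:L; in-air after throw: [b1@6:L]
Beat 1 (R): throw ball2 h=1 -> lands@2:L; in-air after throw: [b2@2:L b1@6:L]
Beat 2 (L): throw ball2 h=5 -> lands@7:R; in-air after throw: [b1@6:L b2@7:R]
Beat 3 (R): throw ball3 h=6 -> lands@9:R; in-air after throw: [b1@6:L b2@7:R b3@9:R]
Beat 4 (L): throw ball4 h=1 -> lands@5:R; in-air after throw: [b4@5:R b1@6:L b2@7:R b3@9:R]
Beat 5 (R): throw ball4 h=5 -> lands@10:L; in-air after throw: [b1@6:L b2@7:R b3@9:R b4@10:L]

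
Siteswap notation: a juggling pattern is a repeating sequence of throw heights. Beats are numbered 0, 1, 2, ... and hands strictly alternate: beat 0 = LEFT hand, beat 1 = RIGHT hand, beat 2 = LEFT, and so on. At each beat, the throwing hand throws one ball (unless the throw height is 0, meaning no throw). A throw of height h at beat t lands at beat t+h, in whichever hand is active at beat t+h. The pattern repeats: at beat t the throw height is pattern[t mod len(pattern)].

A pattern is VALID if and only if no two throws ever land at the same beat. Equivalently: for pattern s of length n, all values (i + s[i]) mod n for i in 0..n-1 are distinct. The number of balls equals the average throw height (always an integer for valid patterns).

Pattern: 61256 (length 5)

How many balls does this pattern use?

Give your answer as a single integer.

Answer: 4

Derivation:
Pattern = [6, 1, 2, 5, 6], length n = 5
  position 0: throw height = 6, running sum = 6
  position 1: throw height = 1, running sum = 7
  position 2: throw height = 2, running sum = 9
  position 3: throw height = 5, running sum = 14
  position 4: throw height = 6, running sum = 20
Total sum = 20; balls = sum / n = 20 / 5 = 4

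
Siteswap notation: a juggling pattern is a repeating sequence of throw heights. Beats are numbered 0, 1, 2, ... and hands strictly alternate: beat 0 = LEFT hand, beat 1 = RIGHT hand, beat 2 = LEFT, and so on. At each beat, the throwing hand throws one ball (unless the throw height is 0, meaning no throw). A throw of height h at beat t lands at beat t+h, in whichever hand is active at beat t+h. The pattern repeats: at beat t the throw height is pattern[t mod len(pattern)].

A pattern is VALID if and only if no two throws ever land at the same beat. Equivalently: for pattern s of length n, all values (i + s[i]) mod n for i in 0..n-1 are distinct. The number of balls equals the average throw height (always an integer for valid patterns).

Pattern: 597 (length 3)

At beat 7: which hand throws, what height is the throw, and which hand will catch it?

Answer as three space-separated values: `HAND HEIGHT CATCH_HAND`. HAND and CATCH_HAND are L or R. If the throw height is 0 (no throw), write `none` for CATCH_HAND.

Beat 7: 7 mod 2 = 1, so hand = R
Throw height = pattern[7 mod 3] = pattern[1] = 9
Lands at beat 7+9=16, 16 mod 2 = 0, so catch hand = L

Answer: R 9 L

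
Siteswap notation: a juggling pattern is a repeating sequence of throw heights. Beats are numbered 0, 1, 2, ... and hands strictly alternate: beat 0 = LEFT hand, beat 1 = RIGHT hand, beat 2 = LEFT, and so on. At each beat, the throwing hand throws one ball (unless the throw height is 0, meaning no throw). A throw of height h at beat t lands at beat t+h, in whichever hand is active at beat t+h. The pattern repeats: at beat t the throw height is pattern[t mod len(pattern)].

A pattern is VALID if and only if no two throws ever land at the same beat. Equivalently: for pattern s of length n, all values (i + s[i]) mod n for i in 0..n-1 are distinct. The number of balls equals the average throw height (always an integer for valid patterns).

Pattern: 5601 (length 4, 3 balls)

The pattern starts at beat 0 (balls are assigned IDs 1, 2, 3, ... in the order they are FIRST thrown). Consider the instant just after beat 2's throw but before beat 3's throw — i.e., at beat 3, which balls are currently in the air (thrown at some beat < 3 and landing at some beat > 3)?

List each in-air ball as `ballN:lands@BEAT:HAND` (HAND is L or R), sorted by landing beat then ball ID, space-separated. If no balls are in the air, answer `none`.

Beat 0 (L): throw ball1 h=5 -> lands@5:R; in-air after throw: [b1@5:R]
Beat 1 (R): throw ball2 h=6 -> lands@7:R; in-air after throw: [b1@5:R b2@7:R]
Beat 3 (R): throw ball3 h=1 -> lands@4:L; in-air after throw: [b3@4:L b1@5:R b2@7:R]

Answer: ball1:lands@5:R ball2:lands@7:R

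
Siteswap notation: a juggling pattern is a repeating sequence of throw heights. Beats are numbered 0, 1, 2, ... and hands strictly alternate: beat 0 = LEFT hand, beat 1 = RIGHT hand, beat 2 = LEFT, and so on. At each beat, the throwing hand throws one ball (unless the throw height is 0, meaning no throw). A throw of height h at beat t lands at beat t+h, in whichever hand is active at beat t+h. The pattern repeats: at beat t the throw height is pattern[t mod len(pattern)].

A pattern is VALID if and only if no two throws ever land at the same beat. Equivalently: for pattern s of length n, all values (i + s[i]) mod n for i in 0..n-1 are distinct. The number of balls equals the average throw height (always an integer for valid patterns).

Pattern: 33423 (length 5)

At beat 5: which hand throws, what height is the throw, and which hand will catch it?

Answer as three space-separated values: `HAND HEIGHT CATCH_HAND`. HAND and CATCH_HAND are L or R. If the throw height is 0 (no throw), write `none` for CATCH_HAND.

Answer: R 3 L

Derivation:
Beat 5: 5 mod 2 = 1, so hand = R
Throw height = pattern[5 mod 5] = pattern[0] = 3
Lands at beat 5+3=8, 8 mod 2 = 0, so catch hand = L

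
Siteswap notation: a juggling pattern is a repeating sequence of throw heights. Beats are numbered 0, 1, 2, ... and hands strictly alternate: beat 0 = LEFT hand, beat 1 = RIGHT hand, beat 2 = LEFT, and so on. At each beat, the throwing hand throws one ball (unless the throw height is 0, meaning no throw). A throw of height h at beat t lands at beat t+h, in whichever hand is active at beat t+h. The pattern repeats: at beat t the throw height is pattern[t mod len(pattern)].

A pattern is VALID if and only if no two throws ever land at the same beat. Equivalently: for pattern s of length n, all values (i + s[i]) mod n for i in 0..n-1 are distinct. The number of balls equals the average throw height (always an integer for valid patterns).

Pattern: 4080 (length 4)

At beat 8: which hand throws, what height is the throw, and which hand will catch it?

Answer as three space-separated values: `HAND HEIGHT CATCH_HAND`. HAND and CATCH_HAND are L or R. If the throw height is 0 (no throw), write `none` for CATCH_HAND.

Answer: L 4 L

Derivation:
Beat 8: 8 mod 2 = 0, so hand = L
Throw height = pattern[8 mod 4] = pattern[0] = 4
Lands at beat 8+4=12, 12 mod 2 = 0, so catch hand = L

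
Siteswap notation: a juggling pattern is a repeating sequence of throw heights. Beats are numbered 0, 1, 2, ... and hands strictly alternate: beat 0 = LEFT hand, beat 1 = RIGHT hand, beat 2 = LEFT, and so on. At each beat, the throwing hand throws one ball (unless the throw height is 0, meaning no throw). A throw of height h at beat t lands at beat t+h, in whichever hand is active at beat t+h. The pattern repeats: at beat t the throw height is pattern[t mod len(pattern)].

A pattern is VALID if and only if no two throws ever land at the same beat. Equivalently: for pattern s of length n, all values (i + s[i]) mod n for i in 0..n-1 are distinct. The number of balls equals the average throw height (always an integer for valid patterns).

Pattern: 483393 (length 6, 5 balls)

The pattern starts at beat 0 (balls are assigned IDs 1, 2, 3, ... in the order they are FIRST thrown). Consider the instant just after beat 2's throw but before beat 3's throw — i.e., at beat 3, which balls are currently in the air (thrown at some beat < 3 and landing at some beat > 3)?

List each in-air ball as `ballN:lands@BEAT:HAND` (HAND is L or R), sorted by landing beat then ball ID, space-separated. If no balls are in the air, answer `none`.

Answer: ball1:lands@4:L ball3:lands@5:R ball2:lands@9:R

Derivation:
Beat 0 (L): throw ball1 h=4 -> lands@4:L; in-air after throw: [b1@4:L]
Beat 1 (R): throw ball2 h=8 -> lands@9:R; in-air after throw: [b1@4:L b2@9:R]
Beat 2 (L): throw ball3 h=3 -> lands@5:R; in-air after throw: [b1@4:L b3@5:R b2@9:R]
Beat 3 (R): throw ball4 h=3 -> lands@6:L; in-air after throw: [b1@4:L b3@5:R b4@6:L b2@9:R]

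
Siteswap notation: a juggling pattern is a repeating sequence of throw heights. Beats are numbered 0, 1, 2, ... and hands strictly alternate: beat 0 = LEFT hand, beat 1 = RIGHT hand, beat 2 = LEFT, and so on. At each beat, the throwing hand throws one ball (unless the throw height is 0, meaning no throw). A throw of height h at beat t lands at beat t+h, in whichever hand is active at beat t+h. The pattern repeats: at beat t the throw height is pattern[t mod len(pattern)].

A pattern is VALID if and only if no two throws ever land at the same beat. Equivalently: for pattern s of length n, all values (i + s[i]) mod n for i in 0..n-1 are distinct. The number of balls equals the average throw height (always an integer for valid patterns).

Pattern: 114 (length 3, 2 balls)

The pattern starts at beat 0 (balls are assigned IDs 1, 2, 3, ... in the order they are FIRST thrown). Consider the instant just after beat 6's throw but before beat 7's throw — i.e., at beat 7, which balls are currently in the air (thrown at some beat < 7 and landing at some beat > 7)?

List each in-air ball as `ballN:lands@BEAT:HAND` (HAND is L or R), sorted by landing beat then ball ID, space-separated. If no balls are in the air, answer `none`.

Answer: ball2:lands@9:R

Derivation:
Beat 0 (L): throw ball1 h=1 -> lands@1:R; in-air after throw: [b1@1:R]
Beat 1 (R): throw ball1 h=1 -> lands@2:L; in-air after throw: [b1@2:L]
Beat 2 (L): throw ball1 h=4 -> lands@6:L; in-air after throw: [b1@6:L]
Beat 3 (R): throw ball2 h=1 -> lands@4:L; in-air after throw: [b2@4:L b1@6:L]
Beat 4 (L): throw ball2 h=1 -> lands@5:R; in-air after throw: [b2@5:R b1@6:L]
Beat 5 (R): throw ball2 h=4 -> lands@9:R; in-air after throw: [b1@6:L b2@9:R]
Beat 6 (L): throw ball1 h=1 -> lands@7:R; in-air after throw: [b1@7:R b2@9:R]
Beat 7 (R): throw ball1 h=1 -> lands@8:L; in-air after throw: [b1@8:L b2@9:R]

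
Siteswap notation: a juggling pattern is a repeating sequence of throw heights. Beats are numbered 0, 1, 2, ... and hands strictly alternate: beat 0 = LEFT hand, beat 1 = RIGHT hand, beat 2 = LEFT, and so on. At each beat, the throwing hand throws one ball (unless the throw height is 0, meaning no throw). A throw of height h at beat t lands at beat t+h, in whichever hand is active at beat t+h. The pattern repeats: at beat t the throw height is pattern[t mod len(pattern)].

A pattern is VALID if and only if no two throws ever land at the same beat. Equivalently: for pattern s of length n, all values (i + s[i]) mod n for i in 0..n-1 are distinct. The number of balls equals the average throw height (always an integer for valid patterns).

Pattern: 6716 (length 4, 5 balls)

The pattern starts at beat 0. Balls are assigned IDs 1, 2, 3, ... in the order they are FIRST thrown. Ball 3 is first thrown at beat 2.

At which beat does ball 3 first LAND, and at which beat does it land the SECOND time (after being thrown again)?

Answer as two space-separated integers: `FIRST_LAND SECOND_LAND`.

Answer: 3 9

Derivation:
Beat 0 (L): throw ball1 h=6 -> lands@6:L; in-air after throw: [b1@6:L]
Beat 1 (R): throw ball2 h=7 -> lands@8:L; in-air after throw: [b1@6:L b2@8:L]
Beat 2 (L): throw ball3 h=1 -> lands@3:R; in-air after throw: [b3@3:R b1@6:L b2@8:L]
Beat 3 (R): throw ball3 h=6 -> lands@9:R; in-air after throw: [b1@6:L b2@8:L b3@9:R]
Beat 4 (L): throw ball4 h=6 -> lands@10:L; in-air after throw: [b1@6:L b2@8:L b3@9:R b4@10:L]
Beat 5 (R): throw ball5 h=7 -> lands@12:L; in-air after throw: [b1@6:L b2@8:L b3@9:R b4@10:L b5@12:L]
Beat 6 (L): throw ball1 h=1 -> lands@7:R; in-air after throw: [b1@7:R b2@8:L b3@9:R b4@10:L b5@12:L]
Beat 7 (R): throw ball1 h=6 -> lands@13:R; in-air after throw: [b2@8:L b3@9:R b4@10:L b5@12:L b1@13:R]
Beat 8 (L): throw ball2 h=6 -> lands@14:L; in-air after throw: [b3@9:R b4@10:L b5@12:L b1@13:R b2@14:L]
Beat 9 (R): throw ball3 h=7 -> lands@16:L; in-air after throw: [b4@10:L b5@12:L b1@13:R b2@14:L b3@16:L]
Ball 3: thrown@2 h=1 -> first land @3; rethrown@3 h=6 -> second land @9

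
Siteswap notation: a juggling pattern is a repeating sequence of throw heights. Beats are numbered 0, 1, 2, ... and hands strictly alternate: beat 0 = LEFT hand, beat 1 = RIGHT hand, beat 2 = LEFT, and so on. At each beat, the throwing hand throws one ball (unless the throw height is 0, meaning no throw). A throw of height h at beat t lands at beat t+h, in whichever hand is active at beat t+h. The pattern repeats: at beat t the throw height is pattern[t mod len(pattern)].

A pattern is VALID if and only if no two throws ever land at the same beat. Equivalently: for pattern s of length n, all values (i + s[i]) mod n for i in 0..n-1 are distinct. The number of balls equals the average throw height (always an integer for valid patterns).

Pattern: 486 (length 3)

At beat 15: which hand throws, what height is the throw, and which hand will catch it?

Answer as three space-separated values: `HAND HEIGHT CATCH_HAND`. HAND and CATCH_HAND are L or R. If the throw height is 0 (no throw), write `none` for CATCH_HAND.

Answer: R 4 R

Derivation:
Beat 15: 15 mod 2 = 1, so hand = R
Throw height = pattern[15 mod 3] = pattern[0] = 4
Lands at beat 15+4=19, 19 mod 2 = 1, so catch hand = R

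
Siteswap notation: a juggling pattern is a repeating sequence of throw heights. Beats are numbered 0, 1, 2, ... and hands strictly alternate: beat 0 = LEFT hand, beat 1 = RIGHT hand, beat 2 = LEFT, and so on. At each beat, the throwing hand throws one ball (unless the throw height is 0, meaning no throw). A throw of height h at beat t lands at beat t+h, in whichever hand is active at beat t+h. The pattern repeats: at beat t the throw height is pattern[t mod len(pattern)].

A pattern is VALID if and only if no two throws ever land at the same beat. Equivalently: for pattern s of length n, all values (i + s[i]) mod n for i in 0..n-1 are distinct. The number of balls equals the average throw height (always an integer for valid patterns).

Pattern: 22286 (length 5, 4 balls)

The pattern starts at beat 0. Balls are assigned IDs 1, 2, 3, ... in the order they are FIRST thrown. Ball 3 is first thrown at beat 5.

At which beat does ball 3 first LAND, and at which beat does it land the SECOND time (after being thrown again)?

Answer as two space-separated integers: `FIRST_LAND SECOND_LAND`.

Answer: 7 9

Derivation:
Beat 0 (L): throw ball1 h=2 -> lands@2:L; in-air after throw: [b1@2:L]
Beat 1 (R): throw ball2 h=2 -> lands@3:R; in-air after throw: [b1@2:L b2@3:R]
Beat 2 (L): throw ball1 h=2 -> lands@4:L; in-air after throw: [b2@3:R b1@4:L]
Beat 3 (R): throw ball2 h=8 -> lands@11:R; in-air after throw: [b1@4:L b2@11:R]
Beat 4 (L): throw ball1 h=6 -> lands@10:L; in-air after throw: [b1@10:L b2@11:R]
Beat 5 (R): throw ball3 h=2 -> lands@7:R; in-air after throw: [b3@7:R b1@10:L b2@11:R]
Beat 6 (L): throw ball4 h=2 -> lands@8:L; in-air after throw: [b3@7:R b4@8:L b1@10:L b2@11:R]
Beat 7 (R): throw ball3 h=2 -> lands@9:R; in-air after throw: [b4@8:L b3@9:R b1@10:L b2@11:R]
Beat 8 (L): throw ball4 h=8 -> lands@16:L; in-air after throw: [b3@9:R b1@10:L b2@11:R b4@16:L]
Beat 9 (R): throw ball3 h=6 -> lands@15:R; in-air after throw: [b1@10:L b2@11:R b3@15:R b4@16:L]
Ball 3: thrown@5 h=2 -> first land @7; rethrown@7 h=2 -> second land @9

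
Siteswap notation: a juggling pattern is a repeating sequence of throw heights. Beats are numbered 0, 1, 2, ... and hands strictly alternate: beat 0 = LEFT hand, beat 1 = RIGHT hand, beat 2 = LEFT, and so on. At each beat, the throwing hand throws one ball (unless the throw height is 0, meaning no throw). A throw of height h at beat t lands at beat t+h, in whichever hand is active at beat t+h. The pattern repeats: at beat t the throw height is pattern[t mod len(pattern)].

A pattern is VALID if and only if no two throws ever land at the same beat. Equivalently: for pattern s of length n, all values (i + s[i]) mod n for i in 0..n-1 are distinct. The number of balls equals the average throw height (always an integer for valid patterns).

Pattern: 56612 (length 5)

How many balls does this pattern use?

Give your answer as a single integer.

Answer: 4

Derivation:
Pattern = [5, 6, 6, 1, 2], length n = 5
  position 0: throw height = 5, running sum = 5
  position 1: throw height = 6, running sum = 11
  position 2: throw height = 6, running sum = 17
  position 3: throw height = 1, running sum = 18
  position 4: throw height = 2, running sum = 20
Total sum = 20; balls = sum / n = 20 / 5 = 4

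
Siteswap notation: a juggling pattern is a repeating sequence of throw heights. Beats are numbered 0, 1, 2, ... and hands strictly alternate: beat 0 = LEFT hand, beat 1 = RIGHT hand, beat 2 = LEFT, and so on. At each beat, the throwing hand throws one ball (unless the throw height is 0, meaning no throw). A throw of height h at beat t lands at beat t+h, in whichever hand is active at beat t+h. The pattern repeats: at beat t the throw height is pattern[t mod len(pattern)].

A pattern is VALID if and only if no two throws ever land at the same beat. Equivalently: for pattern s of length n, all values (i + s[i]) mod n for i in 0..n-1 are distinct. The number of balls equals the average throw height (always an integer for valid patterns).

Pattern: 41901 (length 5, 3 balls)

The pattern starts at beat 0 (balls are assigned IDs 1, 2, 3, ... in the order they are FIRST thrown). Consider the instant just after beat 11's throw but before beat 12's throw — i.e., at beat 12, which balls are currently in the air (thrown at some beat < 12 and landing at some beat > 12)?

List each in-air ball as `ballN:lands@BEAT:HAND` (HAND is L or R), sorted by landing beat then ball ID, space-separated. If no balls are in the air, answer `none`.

Answer: ball1:lands@14:L ball3:lands@16:L

Derivation:
Beat 0 (L): throw ball1 h=4 -> lands@4:L; in-air after throw: [b1@4:L]
Beat 1 (R): throw ball2 h=1 -> lands@2:L; in-air after throw: [b2@2:L b1@4:L]
Beat 2 (L): throw ball2 h=9 -> lands@11:R; in-air after throw: [b1@4:L b2@11:R]
Beat 4 (L): throw ball1 h=1 -> lands@5:R; in-air after throw: [b1@5:R b2@11:R]
Beat 5 (R): throw ball1 h=4 -> lands@9:R; in-air after throw: [b1@9:R b2@11:R]
Beat 6 (L): throw ball3 h=1 -> lands@7:R; in-air after throw: [b3@7:R b1@9:R b2@11:R]
Beat 7 (R): throw ball3 h=9 -> lands@16:L; in-air after throw: [b1@9:R b2@11:R b3@16:L]
Beat 9 (R): throw ball1 h=1 -> lands@10:L; in-air after throw: [b1@10:L b2@11:R b3@16:L]
Beat 10 (L): throw ball1 h=4 -> lands@14:L; in-air after throw: [b2@11:R b1@14:L b3@16:L]
Beat 11 (R): throw ball2 h=1 -> lands@12:L; in-air after throw: [b2@12:L b1@14:L b3@16:L]
Beat 12 (L): throw ball2 h=9 -> lands@21:R; in-air after throw: [b1@14:L b3@16:L b2@21:R]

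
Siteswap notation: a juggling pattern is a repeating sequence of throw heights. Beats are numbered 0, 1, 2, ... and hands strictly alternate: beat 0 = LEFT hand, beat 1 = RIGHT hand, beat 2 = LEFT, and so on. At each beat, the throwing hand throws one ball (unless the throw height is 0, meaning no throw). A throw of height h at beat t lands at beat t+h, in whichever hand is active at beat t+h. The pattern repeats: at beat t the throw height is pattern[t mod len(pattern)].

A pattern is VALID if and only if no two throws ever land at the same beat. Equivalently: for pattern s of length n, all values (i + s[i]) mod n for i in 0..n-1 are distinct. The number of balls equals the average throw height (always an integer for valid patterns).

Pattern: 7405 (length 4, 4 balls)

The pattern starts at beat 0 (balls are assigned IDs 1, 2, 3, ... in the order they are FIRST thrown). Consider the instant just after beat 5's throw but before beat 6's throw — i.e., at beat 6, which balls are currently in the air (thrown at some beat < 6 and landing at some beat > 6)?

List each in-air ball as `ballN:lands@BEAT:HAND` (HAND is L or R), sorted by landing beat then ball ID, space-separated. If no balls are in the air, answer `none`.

Beat 0 (L): throw ball1 h=7 -> lands@7:R; in-air after throw: [b1@7:R]
Beat 1 (R): throw ball2 h=4 -> lands@5:R; in-air after throw: [b2@5:R b1@7:R]
Beat 3 (R): throw ball3 h=5 -> lands@8:L; in-air after throw: [b2@5:R b1@7:R b3@8:L]
Beat 4 (L): throw ball4 h=7 -> lands@11:R; in-air after throw: [b2@5:R b1@7:R b3@8:L b4@11:R]
Beat 5 (R): throw ball2 h=4 -> lands@9:R; in-air after throw: [b1@7:R b3@8:L b2@9:R b4@11:R]

Answer: ball1:lands@7:R ball3:lands@8:L ball2:lands@9:R ball4:lands@11:R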